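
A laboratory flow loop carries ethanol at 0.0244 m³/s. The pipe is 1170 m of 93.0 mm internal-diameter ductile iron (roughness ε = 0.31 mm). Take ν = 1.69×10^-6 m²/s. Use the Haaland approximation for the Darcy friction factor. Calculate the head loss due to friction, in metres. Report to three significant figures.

h_f ≈ 228 m

V = 4Q/(πD²) = 4·0.0244/(π·0.0930²) = 3.592 m/s
Re = VD/ν = 3.592·0.0930/1.69×10^-6 = 1.98×10^5 → turbulent
ε/D = 0.31/93.0 = 0.00333
Haaland: f = 0.02758
h_f = f(L/D)V²/(2g) = 0.02758·(1170/0.0930)·3.592²/(2·9.81) = 228.2 m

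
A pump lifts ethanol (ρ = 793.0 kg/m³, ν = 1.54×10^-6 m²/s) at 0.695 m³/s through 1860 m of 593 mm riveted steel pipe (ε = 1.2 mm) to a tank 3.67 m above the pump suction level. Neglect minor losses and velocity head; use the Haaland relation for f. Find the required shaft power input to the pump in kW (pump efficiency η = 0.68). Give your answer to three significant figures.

P_shaft ≈ 220 kW

V = 4Q/(πD²) = 2.516 m/s; Re = 9.69×10^5; ε/D = 0.00202; f = 0.02371
h_f = f(L/D)V²/2g = 24.00 m
Total head H = z + h_f = 3.67 + 24.00 = 27.67 m
P_hyd = ρgQH = 793.0·9.81·0.695·27.67 = 149.6 kW
P_shaft = P_hyd/η = 149.6/0.68 = 220.0 kW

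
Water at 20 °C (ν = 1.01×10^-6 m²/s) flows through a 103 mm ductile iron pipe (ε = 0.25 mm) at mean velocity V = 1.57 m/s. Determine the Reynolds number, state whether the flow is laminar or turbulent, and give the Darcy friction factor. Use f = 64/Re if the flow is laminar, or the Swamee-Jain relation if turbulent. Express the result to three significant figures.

Re ≈ 1.60×10^5; turbulent; f ≈ 0.0258

Re = VD/ν = 1.570·0.103/1.01×10^-6 = 1.60×10^5
Re > 4000 → turbulent; ε/D = 0.00243
Swamee-Jain: f = 0.02583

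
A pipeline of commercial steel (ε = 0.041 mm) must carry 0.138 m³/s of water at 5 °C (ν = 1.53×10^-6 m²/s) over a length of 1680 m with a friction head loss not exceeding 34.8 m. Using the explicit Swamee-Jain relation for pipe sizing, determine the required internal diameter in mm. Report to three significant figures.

Swamee-Jain (Type III): D = 0.66·[ε^1.25·(LQ²/(gh_f))^4.75 + ν·Q^9.4·(L/(gh_f))^5.2]^0.04
LQ²/(gh_f) = 0.09372; L/(gh_f) = 4.921
Term 1 = ε^1.25·(…)^4.75 = 4.29×10^-11; Term 2 = ν·Q^9.4·(…)^5.2 = 4.99×10^-11
D = 0.66·(4.29×10^-11 + 4.99×10^-11)^0.04 = 0.2620 m = 262 mm
Check: V = 2.56 m/s, Re = 4.38×10^5, f = 0.01528, h_f = 32.8 m ≈ 34.8 m ✓

D ≈ 262 mm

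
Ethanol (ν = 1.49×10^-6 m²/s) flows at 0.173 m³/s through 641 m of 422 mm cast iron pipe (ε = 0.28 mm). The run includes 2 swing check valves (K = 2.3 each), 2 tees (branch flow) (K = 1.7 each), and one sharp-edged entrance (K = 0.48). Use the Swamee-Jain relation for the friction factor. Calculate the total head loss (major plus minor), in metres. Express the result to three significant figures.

V = 4Q/(πD²) = 1.237 m/s; V²/2g = 0.07798 m
Re = 3.50×10^5, ε/D = 6.64×10^-4 → f = 0.01904 (Swamee-Jain)
Major: h_f = f(L/D)·V²/2g = 0.01904·1519·0.07798 = 2.255 m
Minor: ΣK = 8.48; h_m = ΣK·V²/2g = 0.6612 m
Total H_L = 2.255 + 0.6612 = 2.917 m

H_L ≈ 2.92 m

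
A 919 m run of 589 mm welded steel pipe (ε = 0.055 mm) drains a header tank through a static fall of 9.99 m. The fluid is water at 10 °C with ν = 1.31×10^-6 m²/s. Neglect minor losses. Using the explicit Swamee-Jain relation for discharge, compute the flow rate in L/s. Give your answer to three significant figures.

Swamee-Jain (Type II): Q = -0.965·√(gD⁵h_f/L)·ln[ε/(3.7D) + √(3.17ν²L/(gD³h_f))]
√(gD⁵h_f/L) = √(9.81·0.589⁵·9.99/919) = 0.08695
ε/(3.7D) = 2.52×10^-5; √(3.17ν²L/(gD³h_f)) = 1.58×10^-5
Q = -0.965·0.08695·ln(4.104×10^-5) = 0.8475 m³/s
Check: V = 3.11 m/s, Re = 1.40×10^6, f = 0.01306, h_f = 10.0 m ≈ 9.99 m ✓

Q ≈ 848 L/s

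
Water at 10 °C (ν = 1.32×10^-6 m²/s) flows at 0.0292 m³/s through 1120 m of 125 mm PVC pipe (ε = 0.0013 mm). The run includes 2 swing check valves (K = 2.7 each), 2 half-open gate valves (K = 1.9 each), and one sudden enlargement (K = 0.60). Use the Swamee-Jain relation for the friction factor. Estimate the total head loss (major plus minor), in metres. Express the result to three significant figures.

V = 4Q/(πD²) = 2.379 m/s; V²/2g = 0.2886 m
Re = 2.25×10^5, ε/D = 1.04×10^-5 → f = 0.01528 (Swamee-Jain)
Major: h_f = f(L/D)·V²/2g = 0.01528·8960·0.2886 = 39.51 m
Minor: ΣK = 9.80; h_m = ΣK·V²/2g = 2.828 m
Total H_L = 39.51 + 2.828 = 42.34 m

H_L ≈ 42.3 m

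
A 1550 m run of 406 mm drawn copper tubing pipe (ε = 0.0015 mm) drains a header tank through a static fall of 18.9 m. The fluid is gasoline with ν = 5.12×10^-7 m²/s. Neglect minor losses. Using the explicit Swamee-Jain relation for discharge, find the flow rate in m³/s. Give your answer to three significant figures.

Swamee-Jain (Type II): Q = -0.965·√(gD⁵h_f/L)·ln[ε/(3.7D) + √(3.17ν²L/(gD³h_f))]
√(gD⁵h_f/L) = √(9.81·0.406⁵·18.9/1550) = 0.03633
ε/(3.7D) = 9.99×10^-7; √(3.17ν²L/(gD³h_f)) = 1.02×10^-5
Q = -0.965·0.03633·ln(1.119×10^-5) = 0.3996 m³/s
Check: V = 3.09 m/s, Re = 2.45×10^6, f = 0.01020, h_f = 18.9 m ≈ 18.9 m ✓

Q ≈ 0.400 m³/s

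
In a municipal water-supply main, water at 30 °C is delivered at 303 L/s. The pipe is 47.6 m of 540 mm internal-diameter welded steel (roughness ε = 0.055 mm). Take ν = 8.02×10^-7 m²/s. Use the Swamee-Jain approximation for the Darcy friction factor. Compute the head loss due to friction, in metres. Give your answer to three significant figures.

h_f ≈ 0.107 m

V = 4Q/(πD²) = 4·0.303/(π·0.540²) = 1.323 m/s
Re = VD/ν = 1.323·0.540/8.02×10^-7 = 8.91×10^5 → turbulent
ε/D = 0.055/540 = 1.02×10^-4
Swamee-Jain: f = 0.01367
h_f = f(L/D)V²/(2g) = 0.01367·(47.6/0.540)·1.323²/(2·9.81) = 0.1075 m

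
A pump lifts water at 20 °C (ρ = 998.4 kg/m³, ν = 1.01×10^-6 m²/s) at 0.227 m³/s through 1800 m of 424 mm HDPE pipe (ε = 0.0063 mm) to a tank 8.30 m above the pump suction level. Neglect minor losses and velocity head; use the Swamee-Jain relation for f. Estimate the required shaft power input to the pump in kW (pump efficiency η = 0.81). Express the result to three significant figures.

P_shaft ≈ 42.3 kW

V = 4Q/(πD²) = 1.608 m/s; Re = 6.75×10^5; ε/D = 1.49×10^-5; f = 0.01270
h_f = f(L/D)V²/2g = 7.102 m
Total head H = z + h_f = 8.30 + 7.102 = 15.40 m
P_hyd = ρgQH = 998.4·9.81·0.227·15.40 = 34.24 kW
P_shaft = P_hyd/η = 34.24/0.81 = 42.28 kW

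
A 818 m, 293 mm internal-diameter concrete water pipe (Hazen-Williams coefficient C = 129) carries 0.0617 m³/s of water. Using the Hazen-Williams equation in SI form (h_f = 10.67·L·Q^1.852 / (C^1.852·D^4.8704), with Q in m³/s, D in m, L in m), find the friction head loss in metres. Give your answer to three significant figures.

h_f ≈ 2.45 m

h_f = 10.67·818·0.0617^1.852 / (129^1.852·0.293^4.8704) = 2.445 m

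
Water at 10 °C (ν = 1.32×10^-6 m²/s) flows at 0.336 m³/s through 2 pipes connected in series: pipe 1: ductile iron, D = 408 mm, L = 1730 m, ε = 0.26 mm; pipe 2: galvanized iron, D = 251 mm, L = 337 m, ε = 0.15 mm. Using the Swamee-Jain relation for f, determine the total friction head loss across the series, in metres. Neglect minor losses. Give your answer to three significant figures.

H ≈ 82.3 m

Pipe 1: V = 2.570 m/s, Re = 7.94×10^5, ε/D = 6.37×10^-4, f = 0.01828, h_1 = f(L/D)V²/2g = 26.09 m
Pipe 2: V = 6.791 m/s, Re = 1.29×10^6, ε/D = 5.98×10^-4, f = 0.01782, h_2 = f(L/D)V²/2g = 56.23 m
Series → Q common, losses add: H = Σh = 82.32 m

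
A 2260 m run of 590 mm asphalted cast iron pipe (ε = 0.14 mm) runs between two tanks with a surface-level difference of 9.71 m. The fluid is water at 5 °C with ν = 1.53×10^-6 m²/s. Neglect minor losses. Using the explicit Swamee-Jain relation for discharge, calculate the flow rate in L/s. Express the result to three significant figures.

Swamee-Jain (Type II): Q = -0.965·√(gD⁵h_f/L)·ln[ε/(3.7D) + √(3.17ν²L/(gD³h_f))]
√(gD⁵h_f/L) = √(9.81·0.590⁵·9.71/2260) = 0.05489
ε/(3.7D) = 6.41×10^-5; √(3.17ν²L/(gD³h_f)) = 2.93×10^-5
Q = -0.965·0.05489·ln(9.341×10^-5) = 0.4915 m³/s
Check: V = 1.80 m/s, Re = 6.93×10^5, f = 0.01548, h_f = 9.77 m ≈ 9.71 m ✓

Q ≈ 492 L/s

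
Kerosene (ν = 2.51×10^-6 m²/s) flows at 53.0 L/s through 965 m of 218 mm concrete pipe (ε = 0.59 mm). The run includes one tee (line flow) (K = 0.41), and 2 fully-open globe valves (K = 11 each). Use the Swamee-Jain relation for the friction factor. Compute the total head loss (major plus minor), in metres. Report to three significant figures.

H_L ≈ 14.5 m

V = 4Q/(πD²) = 1.420 m/s; V²/2g = 0.1028 m
Re = 1.23×10^5, ε/D = 0.00271 → f = 0.02679 (Swamee-Jain)
Major: h_f = f(L/D)·V²/2g = 0.02679·4427·0.1028 = 12.19 m
Minor: ΣK = 22.4; h_m = ΣK·V²/2g = 2.303 m
Total H_L = 12.19 + 2.303 = 14.49 m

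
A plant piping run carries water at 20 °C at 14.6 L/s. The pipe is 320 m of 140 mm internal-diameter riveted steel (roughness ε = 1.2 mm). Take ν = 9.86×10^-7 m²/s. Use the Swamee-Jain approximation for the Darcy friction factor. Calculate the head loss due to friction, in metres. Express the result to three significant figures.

h_f ≈ 3.85 m

V = 4Q/(πD²) = 4·0.0146/(π·0.140²) = 0.9484 m/s
Re = VD/ν = 0.9484·0.140/9.86×10^-7 = 1.35×10^5 → turbulent
ε/D = 1.2/140 = 0.00857
Swamee-Jain: f = 0.03670
h_f = f(L/D)V²/(2g) = 0.03670·(320/0.140)·0.9484²/(2·9.81) = 3.846 m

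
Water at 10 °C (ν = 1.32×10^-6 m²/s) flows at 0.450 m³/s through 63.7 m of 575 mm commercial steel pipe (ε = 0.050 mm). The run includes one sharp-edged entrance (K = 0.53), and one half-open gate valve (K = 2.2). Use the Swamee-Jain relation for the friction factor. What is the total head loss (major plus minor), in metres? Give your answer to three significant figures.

H_L ≈ 0.650 m

V = 4Q/(πD²) = 1.733 m/s; V²/2g = 0.1531 m
Re = 7.55×10^5, ε/D = 8.70×10^-5 → f = 0.01367 (Swamee-Jain)
Major: h_f = f(L/D)·V²/2g = 0.01367·110.8·0.1531 = 0.2318 m
Minor: ΣK = 2.73; h_m = ΣK·V²/2g = 0.4179 m
Total H_L = 0.2318 + 0.4179 = 0.6497 m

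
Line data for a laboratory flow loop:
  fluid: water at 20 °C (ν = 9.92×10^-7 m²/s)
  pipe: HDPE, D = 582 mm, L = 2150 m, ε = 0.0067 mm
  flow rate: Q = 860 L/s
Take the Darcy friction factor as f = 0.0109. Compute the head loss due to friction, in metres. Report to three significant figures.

V = 4Q/(πD²) = 4·0.860/(π·0.582²) = 3.233 m/s
h_f = f(L/D)V²/(2g) = 0.01090·(2150/0.582)·3.233²/(2·9.81) = 21.45 m

h_f ≈ 21.4 m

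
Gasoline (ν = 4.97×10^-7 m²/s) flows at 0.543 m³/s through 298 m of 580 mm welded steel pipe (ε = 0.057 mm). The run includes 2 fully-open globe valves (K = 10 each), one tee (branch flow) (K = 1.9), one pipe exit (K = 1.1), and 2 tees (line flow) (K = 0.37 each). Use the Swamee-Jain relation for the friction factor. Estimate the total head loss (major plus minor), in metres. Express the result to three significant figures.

V = 4Q/(πD²) = 2.055 m/s; V²/2g = 0.2153 m
Re = 2.40×10^6, ε/D = 9.83×10^-5 → f = 0.01273 (Swamee-Jain)
Major: h_f = f(L/D)·V²/2g = 0.01273·513.8·0.2153 = 1.408 m
Minor: ΣK = 23.7; h_m = ΣK·V²/2g = 5.111 m
Total H_L = 1.408 + 5.111 = 6.518 m

H_L ≈ 6.52 m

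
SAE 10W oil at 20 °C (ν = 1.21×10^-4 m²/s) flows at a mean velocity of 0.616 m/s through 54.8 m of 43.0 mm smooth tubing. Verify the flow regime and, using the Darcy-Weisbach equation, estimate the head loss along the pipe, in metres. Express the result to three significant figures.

Re = VD/ν = 0.616·0.04300/1.21×10^-4 = 219 → laminar (Re < 2300)
f = 64/Re = 0.2924
h_f = f(L/D)V²/(2g) = 0.2924·(54.8/0.04300)·0.616²/(2·9.81) = 7.206 m

h_f ≈ 7.21 m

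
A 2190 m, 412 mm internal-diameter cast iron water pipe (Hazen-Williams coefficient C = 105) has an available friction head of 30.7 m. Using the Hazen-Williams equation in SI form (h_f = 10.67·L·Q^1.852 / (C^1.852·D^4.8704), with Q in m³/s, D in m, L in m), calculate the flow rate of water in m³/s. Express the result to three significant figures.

Q ≈ 0.284 m³/s

Rearranging: Q = [h_f·C^1.852·D^4.8704 / (10.67·L)]^(1/1.852)
Q = [30.7·105^1.852·0.412^4.8704 / (10.67·2190)]^0.540 = 0.2835 m³/s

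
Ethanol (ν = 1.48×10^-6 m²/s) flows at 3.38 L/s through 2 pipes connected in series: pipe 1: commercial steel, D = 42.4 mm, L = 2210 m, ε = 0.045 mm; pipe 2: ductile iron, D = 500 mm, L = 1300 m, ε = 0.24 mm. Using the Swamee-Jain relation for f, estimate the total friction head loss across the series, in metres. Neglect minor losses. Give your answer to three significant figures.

Pipe 1: V = 2.394 m/s, Re = 6.86×10^4, ε/D = 0.00106, f = 0.02343, h_1 = f(L/D)V²/2g = 356.8 m
Pipe 2: V = 0.01721 m/s, Re = 5820, ε/D = 4.80×10^-4, f = 0.03682, h_2 = f(L/D)V²/2g = 0.001446 m
Series → Q common, losses add: H = Σh = 356.8 m

H ≈ 357 m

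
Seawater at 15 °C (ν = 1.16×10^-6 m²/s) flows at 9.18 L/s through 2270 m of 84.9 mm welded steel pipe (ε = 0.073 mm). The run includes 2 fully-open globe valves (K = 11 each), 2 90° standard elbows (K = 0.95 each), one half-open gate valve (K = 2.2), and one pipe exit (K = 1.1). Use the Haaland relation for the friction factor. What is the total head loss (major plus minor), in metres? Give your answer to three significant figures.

V = 4Q/(πD²) = 1.622 m/s; V²/2g = 0.1340 m
Re = 1.19×10^5, ε/D = 8.60×10^-4 → f = 0.02113 (Haaland)
Major: h_f = f(L/D)·V²/2g = 0.02113·26737·0.1340 = 75.72 m
Minor: ΣK = 27.2; h_m = ΣK·V²/2g = 3.645 m
Total H_L = 75.72 + 3.645 = 79.36 m

H_L ≈ 79.4 m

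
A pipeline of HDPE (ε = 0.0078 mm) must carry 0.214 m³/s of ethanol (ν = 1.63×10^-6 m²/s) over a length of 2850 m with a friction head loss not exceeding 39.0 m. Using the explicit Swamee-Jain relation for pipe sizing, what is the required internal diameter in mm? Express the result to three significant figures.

Swamee-Jain (Type III): D = 0.66·[ε^1.25·(LQ²/(gh_f))^4.75 + ν·Q^9.4·(L/(gh_f))^5.2]^0.04
LQ²/(gh_f) = 0.3411; L/(gh_f) = 7.449
Term 1 = ε^1.25·(…)^4.75 = 2.49×10^-9; Term 2 = ν·Q^9.4·(…)^5.2 = 2.84×10^-8
D = 0.66·(2.49×10^-9 + 2.84×10^-8)^0.04 = 0.3305 m = 330 mm
Check: V = 2.49 m/s, Re = 5.06×10^5, f = 0.01344, h_f = 36.8 m ≈ 39.0 m ✓

D ≈ 330 mm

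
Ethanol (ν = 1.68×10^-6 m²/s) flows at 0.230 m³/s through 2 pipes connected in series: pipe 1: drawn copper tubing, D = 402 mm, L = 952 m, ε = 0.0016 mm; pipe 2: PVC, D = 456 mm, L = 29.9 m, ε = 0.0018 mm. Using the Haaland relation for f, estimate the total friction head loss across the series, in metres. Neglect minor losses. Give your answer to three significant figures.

Pipe 1: V = 1.812 m/s, Re = 4.34×10^5, ε/D = 3.98×10^-6, f = 0.01344, h_1 = f(L/D)V²/2g = 5.328 m
Pipe 2: V = 1.408 m/s, Re = 3.82×10^5, ε/D = 3.95×10^-6, f = 0.01375, h_2 = f(L/D)V²/2g = 0.09114 m
Series → Q common, losses add: H = Σh = 5.419 m

H ≈ 5.42 m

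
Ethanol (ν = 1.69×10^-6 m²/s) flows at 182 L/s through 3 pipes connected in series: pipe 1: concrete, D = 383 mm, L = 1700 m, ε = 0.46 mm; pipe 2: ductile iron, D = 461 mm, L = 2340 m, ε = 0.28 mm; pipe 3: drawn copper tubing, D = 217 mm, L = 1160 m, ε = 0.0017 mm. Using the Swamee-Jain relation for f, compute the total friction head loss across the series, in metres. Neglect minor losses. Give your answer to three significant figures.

Pipe 1: V = 1.580 m/s, Re = 3.58×10^5, ε/D = 0.00120, f = 0.02140, h_1 = f(L/D)V²/2g = 12.08 m
Pipe 2: V = 1.090 m/s, Re = 2.97×10^5, ε/D = 6.07×10^-4, f = 0.01893, h_2 = f(L/D)V²/2g = 5.823 m
Pipe 3: V = 4.921 m/s, Re = 6.32×10^5, ε/D = 7.83×10^-6, f = 0.01271, h_3 = f(L/D)V²/2g = 83.83 m
Series → Q common, losses add: H = Σh = 101.7 m

H ≈ 102 m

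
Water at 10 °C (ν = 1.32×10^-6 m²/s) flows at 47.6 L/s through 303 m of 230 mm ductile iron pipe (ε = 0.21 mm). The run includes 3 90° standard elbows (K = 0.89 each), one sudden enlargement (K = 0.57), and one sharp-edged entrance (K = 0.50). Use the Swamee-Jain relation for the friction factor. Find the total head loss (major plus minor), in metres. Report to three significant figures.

H_L ≈ 2.09 m

V = 4Q/(πD²) = 1.146 m/s; V²/2g = 0.06690 m
Re = 2.00×10^5, ε/D = 9.13×10^-4 → f = 0.02084 (Swamee-Jain)
Major: h_f = f(L/D)·V²/2g = 0.02084·1317·0.06690 = 1.837 m
Minor: ΣK = 3.74; h_m = ΣK·V²/2g = 0.2502 m
Total H_L = 1.837 + 0.2502 = 2.087 m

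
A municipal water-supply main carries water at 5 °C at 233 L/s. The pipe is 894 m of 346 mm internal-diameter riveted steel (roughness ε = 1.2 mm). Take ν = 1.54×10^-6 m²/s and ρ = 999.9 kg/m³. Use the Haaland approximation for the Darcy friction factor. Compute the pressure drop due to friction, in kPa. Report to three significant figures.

Δp ≈ 218 kPa

V = 4Q/(πD²) = 4·0.233/(π·0.346²) = 2.478 m/s
Re = VD/ν = 2.478·0.346/1.54×10^-6 = 5.57×10^5 → turbulent
ε/D = 1.2/346 = 0.00347
Haaland: f = 0.02752
h_f = f(L/D)V²/(2g) = 0.02752·(894/0.346)·2.478²/(2·9.81) = 22.25 m
Δp = ρg·h_f = 999.9·9.81·22.25 = 218.3 kPa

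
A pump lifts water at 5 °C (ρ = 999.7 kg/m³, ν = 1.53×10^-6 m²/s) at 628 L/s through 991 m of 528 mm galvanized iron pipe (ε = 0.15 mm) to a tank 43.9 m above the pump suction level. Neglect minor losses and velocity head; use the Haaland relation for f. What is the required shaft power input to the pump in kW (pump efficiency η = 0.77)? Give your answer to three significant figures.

V = 4Q/(πD²) = 2.868 m/s; Re = 9.90×10^5; ε/D = 2.84×10^-4; f = 0.01546
h_f = f(L/D)V²/2g = 12.17 m
Total head H = z + h_f = 43.9 + 12.17 = 56.07 m
P_hyd = ρgQH = 999.7·9.81·0.628·56.07 = 345.3 kW
P_shaft = P_hyd/η = 345.3/0.77 = 448.5 kW

P_shaft ≈ 448 kW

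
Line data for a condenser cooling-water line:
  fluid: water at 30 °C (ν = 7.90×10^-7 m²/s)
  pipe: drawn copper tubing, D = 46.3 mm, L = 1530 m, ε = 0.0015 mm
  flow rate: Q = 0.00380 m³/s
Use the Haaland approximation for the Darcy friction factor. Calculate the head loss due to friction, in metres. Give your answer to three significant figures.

h_f ≈ 146 m

V = 4Q/(πD²) = 4·0.00380/(π·0.0463²) = 2.257 m/s
Re = VD/ν = 2.257·0.0463/7.90×10^-7 = 1.32×10^5 → turbulent
ε/D = 0.0015/46.3 = 3.24×10^-5
Haaland: f = 0.01698
h_f = f(L/D)V²/(2g) = 0.01698·(1530/0.0463)·2.257²/(2·9.81) = 145.7 m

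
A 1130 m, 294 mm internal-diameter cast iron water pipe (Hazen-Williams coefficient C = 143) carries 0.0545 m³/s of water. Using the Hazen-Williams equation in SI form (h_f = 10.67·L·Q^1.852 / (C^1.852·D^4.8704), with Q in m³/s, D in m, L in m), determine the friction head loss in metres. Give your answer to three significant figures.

h_f = 10.67·1130·0.0545^1.852 / (143^1.852·0.294^4.8704) = 2.181 m

h_f ≈ 2.18 m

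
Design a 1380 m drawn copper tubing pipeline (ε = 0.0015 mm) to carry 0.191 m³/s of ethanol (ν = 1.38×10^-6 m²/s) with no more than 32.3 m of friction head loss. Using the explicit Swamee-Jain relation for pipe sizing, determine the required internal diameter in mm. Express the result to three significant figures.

D ≈ 281 mm

Swamee-Jain (Type III): D = 0.66·[ε^1.25·(LQ²/(gh_f))^4.75 + ν·Q^9.4·(L/(gh_f))^5.2]^0.04
LQ²/(gh_f) = 0.1589; L/(gh_f) = 4.355
Term 1 = ε^1.25·(…)^4.75 = 8.42×10^-12; Term 2 = ν·Q^9.4·(…)^5.2 = 5.06×10^-10
D = 0.66·(8.42×10^-12 + 5.06×10^-10)^0.04 = 0.2805 m = 281 mm
Check: V = 3.09 m/s, Re = 6.28×10^5, f = 0.01267, h_f = 30.3 m ≈ 32.3 m ✓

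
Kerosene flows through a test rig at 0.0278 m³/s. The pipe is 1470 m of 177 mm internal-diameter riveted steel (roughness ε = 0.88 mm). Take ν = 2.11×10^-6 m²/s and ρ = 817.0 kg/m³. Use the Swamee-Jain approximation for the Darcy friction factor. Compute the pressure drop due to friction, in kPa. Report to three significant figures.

Δp ≈ 137 kPa

V = 4Q/(πD²) = 4·0.0278/(π·0.177²) = 1.130 m/s
Re = VD/ν = 1.130·0.177/2.11×10^-6 = 9.48×10^4 → turbulent
ε/D = 0.88/177 = 0.00497
Swamee-Jain: f = 0.03157
h_f = f(L/D)V²/(2g) = 0.03157·(1470/0.177)·1.130²/(2·9.81) = 17.06 m
Δp = ρg·h_f = 817.0·9.81·17.06 = 136.7 kPa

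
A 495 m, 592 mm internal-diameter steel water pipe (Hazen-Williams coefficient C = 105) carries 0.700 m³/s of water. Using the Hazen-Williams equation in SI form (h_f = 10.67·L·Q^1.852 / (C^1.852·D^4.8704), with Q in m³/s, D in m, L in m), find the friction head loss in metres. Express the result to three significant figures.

h_f = 10.67·495·0.700^1.852 / (105^1.852·0.592^4.8704) = 6.332 m

h_f ≈ 6.33 m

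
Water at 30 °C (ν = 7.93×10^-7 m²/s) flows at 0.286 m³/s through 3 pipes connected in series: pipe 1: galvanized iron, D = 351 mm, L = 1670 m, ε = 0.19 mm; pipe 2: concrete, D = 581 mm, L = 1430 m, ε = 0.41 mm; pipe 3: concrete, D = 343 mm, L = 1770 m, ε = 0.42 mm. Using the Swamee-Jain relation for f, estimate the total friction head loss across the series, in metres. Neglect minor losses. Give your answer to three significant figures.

H ≈ 92.4 m

Pipe 1: V = 2.956 m/s, Re = 1.31×10^6, ε/D = 5.41×10^-4, f = 0.01745, h_1 = f(L/D)V²/2g = 36.98 m
Pipe 2: V = 1.079 m/s, Re = 7.90×10^5, ε/D = 7.06×10^-4, f = 0.01867, h_2 = f(L/D)V²/2g = 2.725 m
Pipe 3: V = 3.095 m/s, Re = 1.34×10^6, ε/D = 0.00122, f = 0.02091, h_3 = f(L/D)V²/2g = 52.69 m
Series → Q common, losses add: H = Σh = 92.39 m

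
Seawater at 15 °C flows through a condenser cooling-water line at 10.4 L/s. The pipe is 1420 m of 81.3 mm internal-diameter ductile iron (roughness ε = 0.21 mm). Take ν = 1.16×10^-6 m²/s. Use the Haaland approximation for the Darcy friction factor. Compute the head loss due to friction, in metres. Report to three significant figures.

h_f ≈ 93.2 m

V = 4Q/(πD²) = 4·0.0104/(π·0.0813²) = 2.003 m/s
Re = VD/ν = 2.003·0.0813/1.16×10^-6 = 1.40×10^5 → turbulent
ε/D = 0.21/81.3 = 0.00258
Haaland: f = 0.02608
h_f = f(L/D)V²/(2g) = 0.02608·(1420/0.0813)·2.003²/(2·9.81) = 93.18 m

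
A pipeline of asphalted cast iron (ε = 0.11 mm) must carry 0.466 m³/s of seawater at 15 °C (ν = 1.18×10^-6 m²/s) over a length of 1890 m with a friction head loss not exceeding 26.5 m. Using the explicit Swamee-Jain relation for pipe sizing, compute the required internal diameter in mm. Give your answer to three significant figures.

Swamee-Jain (Type III): D = 0.66·[ε^1.25·(LQ²/(gh_f))^4.75 + ν·Q^9.4·(L/(gh_f))^5.2]^0.04
LQ²/(gh_f) = 1.579; L/(gh_f) = 7.270
Term 1 = ε^1.25·(…)^4.75 = 9.86×10^-5; Term 2 = ν·Q^9.4·(…)^5.2 = 2.72×10^-5
D = 0.66·(9.86×10^-5 + 2.72×10^-5)^0.04 = 0.4608 m = 461 mm
Check: V = 2.79 m/s, Re = 1.09×10^6, f = 0.01511, h_f = 24.7 m ≈ 26.5 m ✓

D ≈ 461 mm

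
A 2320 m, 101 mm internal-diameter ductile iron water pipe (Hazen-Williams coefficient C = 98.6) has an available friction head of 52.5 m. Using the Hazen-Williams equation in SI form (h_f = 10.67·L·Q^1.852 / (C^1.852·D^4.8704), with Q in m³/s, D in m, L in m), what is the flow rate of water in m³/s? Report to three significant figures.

Q ≈ 0.00855 m³/s

Rearranging: Q = [h_f·C^1.852·D^4.8704 / (10.67·L)]^(1/1.852)
Q = [52.5·98.6^1.852·0.101^4.8704 / (10.67·2320)]^0.540 = 0.008548 m³/s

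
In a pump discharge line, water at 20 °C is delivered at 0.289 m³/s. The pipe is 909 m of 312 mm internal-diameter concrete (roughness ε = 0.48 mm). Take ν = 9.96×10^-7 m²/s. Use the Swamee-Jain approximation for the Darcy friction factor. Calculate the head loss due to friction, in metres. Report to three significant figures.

V = 4Q/(πD²) = 4·0.289/(π·0.312²) = 3.780 m/s
Re = VD/ν = 3.780·0.312/9.96×10^-7 = 1.18×10^6 → turbulent
ε/D = 0.48/312 = 0.00154
Swamee-Jain: f = 0.02213
h_f = f(L/D)V²/(2g) = 0.02213·(909/0.312)·3.780²/(2·9.81) = 46.96 m

h_f ≈ 47.0 m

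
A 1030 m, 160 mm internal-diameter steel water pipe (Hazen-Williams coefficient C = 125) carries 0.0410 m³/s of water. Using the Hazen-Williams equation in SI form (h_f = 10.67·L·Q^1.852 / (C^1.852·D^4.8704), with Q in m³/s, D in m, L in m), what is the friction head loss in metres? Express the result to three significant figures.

h_f = 10.67·1030·0.0410^1.852 / (125^1.852·0.160^4.8704) = 29.15 m

h_f ≈ 29.2 m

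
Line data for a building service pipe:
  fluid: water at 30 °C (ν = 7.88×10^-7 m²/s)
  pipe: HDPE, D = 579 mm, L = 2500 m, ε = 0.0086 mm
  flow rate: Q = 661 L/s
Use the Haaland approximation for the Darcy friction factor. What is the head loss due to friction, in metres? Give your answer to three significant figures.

V = 4Q/(πD²) = 4·0.661/(π·0.579²) = 2.510 m/s
Re = VD/ν = 2.510·0.579/7.88×10^-7 = 1.84×10^6 → turbulent
ε/D = 0.0086/579 = 1.49×10^-5
Haaland: f = 0.01090
h_f = f(L/D)V²/(2g) = 0.01090·(2500/0.579)·2.510²/(2·9.81) = 15.11 m

h_f ≈ 15.1 m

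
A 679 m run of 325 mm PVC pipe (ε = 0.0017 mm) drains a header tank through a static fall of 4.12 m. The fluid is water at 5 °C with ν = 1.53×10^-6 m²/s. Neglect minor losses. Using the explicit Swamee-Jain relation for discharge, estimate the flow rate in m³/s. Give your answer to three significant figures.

Swamee-Jain (Type II): Q = -0.965·√(gD⁵h_f/L)·ln[ε/(3.7D) + √(3.17ν²L/(gD³h_f))]
√(gD⁵h_f/L) = √(9.81·0.325⁵·4.12/679) = 0.01469
ε/(3.7D) = 1.41×10^-6; √(3.17ν²L/(gD³h_f)) = 6.03×10^-5
Q = -0.965·0.01469·ln(6.168×10^-5) = 0.1374 m³/s
Check: V = 1.66 m/s, Re = 3.52×10^5, f = 0.01402, h_f = 4.10 m ≈ 4.12 m ✓

Q ≈ 0.137 m³/s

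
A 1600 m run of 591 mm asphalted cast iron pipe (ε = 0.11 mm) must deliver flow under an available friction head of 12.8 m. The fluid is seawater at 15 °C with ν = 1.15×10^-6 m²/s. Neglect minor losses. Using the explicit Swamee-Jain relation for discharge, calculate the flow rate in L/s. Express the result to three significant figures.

Swamee-Jain (Type II): Q = -0.965·√(gD⁵h_f/L)·ln[ε/(3.7D) + √(3.17ν²L/(gD³h_f))]
√(gD⁵h_f/L) = √(9.81·0.591⁵·12.8/1600) = 0.07522
ε/(3.7D) = 5.03×10^-5; √(3.17ν²L/(gD³h_f)) = 1.61×10^-5
Q = -0.965·0.07522·ln(6.639×10^-5) = 0.6983 m³/s
Check: V = 2.55 m/s, Re = 1.31×10^6, f = 0.01441, h_f = 12.9 m ≈ 12.8 m ✓

Q ≈ 698 L/s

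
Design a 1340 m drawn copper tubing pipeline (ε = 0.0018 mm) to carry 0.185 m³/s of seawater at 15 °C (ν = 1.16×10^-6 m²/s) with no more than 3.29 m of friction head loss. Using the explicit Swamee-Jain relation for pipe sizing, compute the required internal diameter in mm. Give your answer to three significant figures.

D ≈ 440 mm

Swamee-Jain (Type III): D = 0.66·[ε^1.25·(LQ²/(gh_f))^4.75 + ν·Q^9.4·(L/(gh_f))^5.2]^0.04
LQ²/(gh_f) = 1.421; L/(gh_f) = 41.52
Term 1 = ε^1.25·(…)^4.75 = 3.50×10^-7; Term 2 = ν·Q^9.4·(…)^5.2 = 3.90×10^-5
D = 0.66·(3.50×10^-7 + 3.90×10^-5)^0.04 = 0.4399 m = 440 mm
Check: V = 1.22 m/s, Re = 4.62×10^5, f = 0.01334, h_f = 3.07 m ≈ 3.29 m ✓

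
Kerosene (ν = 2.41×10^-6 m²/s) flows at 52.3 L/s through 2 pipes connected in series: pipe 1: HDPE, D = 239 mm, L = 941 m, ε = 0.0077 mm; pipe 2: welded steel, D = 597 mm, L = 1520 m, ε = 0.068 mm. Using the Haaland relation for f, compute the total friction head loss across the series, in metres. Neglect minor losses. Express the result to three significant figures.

H ≈ 4.85 m

Pipe 1: V = 1.166 m/s, Re = 1.16×10^5, ε/D = 3.22×10^-5, f = 0.01744, h_1 = f(L/D)V²/2g = 4.756 m
Pipe 2: V = 0.1868 m/s, Re = 4.63×10^4, ε/D = 1.14×10^-4, f = 0.02139, h_2 = f(L/D)V²/2g = 0.09688 m
Series → Q common, losses add: H = Σh = 4.853 m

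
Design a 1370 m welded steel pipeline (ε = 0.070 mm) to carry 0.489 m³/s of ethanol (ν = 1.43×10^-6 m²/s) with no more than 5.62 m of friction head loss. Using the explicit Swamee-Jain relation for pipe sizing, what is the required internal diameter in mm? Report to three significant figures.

D ≈ 590 mm

Swamee-Jain (Type III): D = 0.66·[ε^1.25·(LQ²/(gh_f))^4.75 + ν·Q^9.4·(L/(gh_f))^5.2]^0.04
LQ²/(gh_f) = 5.942; L/(gh_f) = 24.85
Term 1 = ε^1.25·(…)^4.75 = 0.0304; Term 2 = ν·Q^9.4·(…)^5.2 = 0.0309
D = 0.66·(0.0304 + 0.0309)^0.04 = 0.5903 m = 590 mm
Check: V = 1.79 m/s, Re = 7.38×10^5, f = 0.01413, h_f = 5.34 m ≈ 5.62 m ✓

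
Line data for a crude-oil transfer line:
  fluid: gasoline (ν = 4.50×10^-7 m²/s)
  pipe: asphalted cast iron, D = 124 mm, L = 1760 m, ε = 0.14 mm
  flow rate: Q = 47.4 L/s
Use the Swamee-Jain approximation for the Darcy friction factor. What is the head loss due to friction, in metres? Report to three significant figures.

h_f ≈ 229 m

V = 4Q/(πD²) = 4·0.0474/(π·0.124²) = 3.925 m/s
Re = VD/ν = 3.925·0.124/4.50×10^-7 = 1.08×10^6 → turbulent
ε/D = 0.14/124 = 0.00113
Swamee-Jain: f = 0.02057
h_f = f(L/D)V²/(2g) = 0.02057·(1760/0.124)·3.925²/(2·9.81) = 229.3 m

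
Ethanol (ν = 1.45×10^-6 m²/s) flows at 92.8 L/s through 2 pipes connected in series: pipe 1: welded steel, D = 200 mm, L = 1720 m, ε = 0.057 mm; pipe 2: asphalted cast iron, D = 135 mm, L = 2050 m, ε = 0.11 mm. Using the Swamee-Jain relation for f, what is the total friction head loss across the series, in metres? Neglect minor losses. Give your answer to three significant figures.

H ≈ 694 m

Pipe 1: V = 2.954 m/s, Re = 4.07×10^5, ε/D = 2.85×10^-4, f = 0.01651, h_1 = f(L/D)V²/2g = 63.13 m
Pipe 2: V = 6.483 m/s, Re = 6.04×10^5, ε/D = 8.15×10^-4, f = 0.01938, h_2 = f(L/D)V²/2g = 630.5 m
Series → Q common, losses add: H = Σh = 693.7 m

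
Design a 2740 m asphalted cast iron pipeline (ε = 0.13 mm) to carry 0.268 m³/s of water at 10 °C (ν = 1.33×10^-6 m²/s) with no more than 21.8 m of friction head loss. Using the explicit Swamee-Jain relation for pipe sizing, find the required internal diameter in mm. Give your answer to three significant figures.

D ≈ 420 mm

Swamee-Jain (Type III): D = 0.66·[ε^1.25·(LQ²/(gh_f))^4.75 + ν·Q^9.4·(L/(gh_f))^5.2]^0.04
LQ²/(gh_f) = 0.9202; L/(gh_f) = 12.81
Term 1 = ε^1.25·(…)^4.75 = 9.35×10^-6; Term 2 = ν·Q^9.4·(…)^5.2 = 3.22×10^-6
D = 0.66·(9.35×10^-6 + 3.22×10^-6)^0.04 = 0.4203 m = 420 mm
Check: V = 1.93 m/s, Re = 6.10×10^5, f = 0.01624, h_f = 20.1 m ≈ 21.8 m ✓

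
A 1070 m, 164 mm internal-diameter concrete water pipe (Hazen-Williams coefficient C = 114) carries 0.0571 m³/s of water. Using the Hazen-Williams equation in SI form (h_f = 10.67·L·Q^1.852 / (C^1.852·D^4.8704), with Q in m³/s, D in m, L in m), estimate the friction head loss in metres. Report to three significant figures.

h_f ≈ 58.8 m

h_f = 10.67·1070·0.0571^1.852 / (114^1.852·0.164^4.8704) = 58.81 m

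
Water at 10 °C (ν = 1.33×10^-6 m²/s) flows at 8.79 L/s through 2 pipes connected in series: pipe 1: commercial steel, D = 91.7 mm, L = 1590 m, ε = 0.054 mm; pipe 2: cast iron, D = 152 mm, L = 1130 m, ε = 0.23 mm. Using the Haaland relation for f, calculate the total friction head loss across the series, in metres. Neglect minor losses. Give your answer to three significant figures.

Pipe 1: V = 1.331 m/s, Re = 9.18×10^4, ε/D = 5.89×10^-4, f = 0.02065, h_1 = f(L/D)V²/2g = 32.32 m
Pipe 2: V = 0.4844 m/s, Re = 5.54×10^4, ε/D = 0.00151, f = 0.02483, h_2 = f(L/D)V²/2g = 2.208 m
Series → Q common, losses add: H = Σh = 34.53 m

H ≈ 34.5 m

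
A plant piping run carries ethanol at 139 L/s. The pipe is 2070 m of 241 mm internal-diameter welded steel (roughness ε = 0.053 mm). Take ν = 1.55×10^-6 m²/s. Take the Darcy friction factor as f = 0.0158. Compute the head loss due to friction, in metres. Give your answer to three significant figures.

V = 4Q/(πD²) = 4·0.139/(π·0.241²) = 3.047 m/s
h_f = f(L/D)V²/(2g) = 0.01580·(2070/0.241)·3.047²/(2·9.81) = 64.22 m

h_f ≈ 64.2 m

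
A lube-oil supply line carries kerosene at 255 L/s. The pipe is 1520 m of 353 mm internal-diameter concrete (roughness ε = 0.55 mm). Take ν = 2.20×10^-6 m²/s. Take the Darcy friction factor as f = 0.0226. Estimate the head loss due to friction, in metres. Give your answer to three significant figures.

h_f ≈ 33.7 m

V = 4Q/(πD²) = 4·0.255/(π·0.353²) = 2.606 m/s
h_f = f(L/D)V²/(2g) = 0.02260·(1520/0.353)·2.606²/(2·9.81) = 33.67 m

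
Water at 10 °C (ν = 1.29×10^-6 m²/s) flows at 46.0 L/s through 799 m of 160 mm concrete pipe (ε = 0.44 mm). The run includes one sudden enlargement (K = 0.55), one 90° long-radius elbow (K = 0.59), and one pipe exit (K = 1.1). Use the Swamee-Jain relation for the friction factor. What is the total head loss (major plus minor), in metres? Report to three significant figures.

H_L ≈ 35.5 m

V = 4Q/(πD²) = 2.288 m/s; V²/2g = 0.2668 m
Re = 2.84×10^5, ε/D = 0.00275 → f = 0.02620 (Swamee-Jain)
Major: h_f = f(L/D)·V²/2g = 0.02620·4994·0.2668 = 34.90 m
Minor: ΣK = 2.24; h_m = ΣK·V²/2g = 0.5976 m
Total H_L = 34.90 + 0.5976 = 35.50 m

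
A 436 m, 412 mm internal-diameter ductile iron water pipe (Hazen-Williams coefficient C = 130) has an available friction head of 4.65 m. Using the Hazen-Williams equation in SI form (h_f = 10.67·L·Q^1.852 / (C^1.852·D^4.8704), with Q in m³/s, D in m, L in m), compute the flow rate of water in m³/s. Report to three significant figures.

Q ≈ 0.303 m³/s

Rearranging: Q = [h_f·C^1.852·D^4.8704 / (10.67·L)]^(1/1.852)
Q = [4.65·130^1.852·0.412^4.8704 / (10.67·436)]^0.540 = 0.3028 m³/s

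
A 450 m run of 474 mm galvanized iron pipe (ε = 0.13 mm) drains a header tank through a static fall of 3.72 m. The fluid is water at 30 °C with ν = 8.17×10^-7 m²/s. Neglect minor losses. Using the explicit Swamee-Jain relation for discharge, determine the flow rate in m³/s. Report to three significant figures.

Q ≈ 0.396 m³/s

Swamee-Jain (Type II): Q = -0.965·√(gD⁵h_f/L)·ln[ε/(3.7D) + √(3.17ν²L/(gD³h_f))]
√(gD⁵h_f/L) = √(9.81·0.474⁵·3.72/450) = 0.04405
ε/(3.7D) = 7.41×10^-5; √(3.17ν²L/(gD³h_f)) = 1.57×10^-5
Q = -0.965·0.04405·ln(8.978×10^-5) = 0.3961 m³/s
Check: V = 2.24 m/s, Re = 1.30×10^6, f = 0.01535, h_f = 3.74 m ≈ 3.72 m ✓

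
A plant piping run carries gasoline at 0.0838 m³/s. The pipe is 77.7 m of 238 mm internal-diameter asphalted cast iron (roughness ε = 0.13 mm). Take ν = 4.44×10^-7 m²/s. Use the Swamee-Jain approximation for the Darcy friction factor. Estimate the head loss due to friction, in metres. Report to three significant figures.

V = 4Q/(πD²) = 4·0.0838/(π·0.238²) = 1.884 m/s
Re = VD/ν = 1.884·0.238/4.44×10^-7 = 1.01×10^6 → turbulent
ε/D = 0.13/238 = 5.46×10^-4
Swamee-Jain: f = 0.01760
h_f = f(L/D)V²/(2g) = 0.01760·(77.7/0.238)·1.884²/(2·9.81) = 1.039 m

h_f ≈ 1.04 m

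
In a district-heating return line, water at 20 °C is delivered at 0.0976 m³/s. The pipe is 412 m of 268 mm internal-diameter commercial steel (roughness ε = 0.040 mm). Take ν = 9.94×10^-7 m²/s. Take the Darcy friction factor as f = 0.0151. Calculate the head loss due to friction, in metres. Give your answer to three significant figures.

V = 4Q/(πD²) = 4·0.0976/(π·0.268²) = 1.730 m/s
h_f = f(L/D)V²/(2g) = 0.01510·(412/0.268)·1.730²/(2·9.81) = 3.542 m

h_f ≈ 3.54 m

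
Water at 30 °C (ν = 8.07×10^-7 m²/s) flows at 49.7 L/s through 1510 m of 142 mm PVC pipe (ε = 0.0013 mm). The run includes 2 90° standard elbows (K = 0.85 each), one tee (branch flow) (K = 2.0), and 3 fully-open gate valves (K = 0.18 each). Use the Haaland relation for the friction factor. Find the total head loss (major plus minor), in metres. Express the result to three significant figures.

H_L ≈ 71.2 m

V = 4Q/(πD²) = 3.138 m/s; V²/2g = 0.5020 m
Re = 5.52×10^5, ε/D = 9.15×10^-6 → f = 0.01294 (Haaland)
Major: h_f = f(L/D)·V²/2g = 0.01294·10634·0.5020 = 69.10 m
Minor: ΣK = 4.24; h_m = ΣK·V²/2g = 2.128 m
Total H_L = 69.10 + 2.128 = 71.23 m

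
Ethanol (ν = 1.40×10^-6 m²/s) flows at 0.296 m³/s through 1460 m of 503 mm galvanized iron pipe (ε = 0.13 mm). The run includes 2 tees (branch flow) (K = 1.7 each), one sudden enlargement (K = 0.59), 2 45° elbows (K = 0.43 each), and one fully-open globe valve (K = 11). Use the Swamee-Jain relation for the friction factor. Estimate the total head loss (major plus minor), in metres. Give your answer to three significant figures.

H_L ≈ 7.03 m

V = 4Q/(πD²) = 1.490 m/s; V²/2g = 0.1131 m
Re = 5.35×10^5, ε/D = 2.58×10^-4 → f = 0.01595 (Swamee-Jain)
Major: h_f = f(L/D)·V²/2g = 0.01595·2903·0.1131 = 5.236 m
Minor: ΣK = 15.8; h_m = ΣK·V²/2g = 1.793 m
Total H_L = 5.236 + 1.793 = 7.029 m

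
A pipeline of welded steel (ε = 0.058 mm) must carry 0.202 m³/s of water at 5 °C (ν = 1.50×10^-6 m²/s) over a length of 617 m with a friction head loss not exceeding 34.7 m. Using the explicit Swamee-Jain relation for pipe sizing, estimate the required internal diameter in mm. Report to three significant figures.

D ≈ 251 mm

Swamee-Jain (Type III): D = 0.66·[ε^1.25·(LQ²/(gh_f))^4.75 + ν·Q^9.4·(L/(gh_f))^5.2]^0.04
LQ²/(gh_f) = 0.07396; L/(gh_f) = 1.813
Term 1 = ε^1.25·(…)^4.75 = 2.15×10^-11; Term 2 = ν·Q^9.4·(…)^5.2 = 9.76×10^-12
D = 0.66·(2.15×10^-11 + 9.76×10^-12)^0.04 = 0.2508 m = 251 mm
Check: V = 4.09 m/s, Re = 6.84×10^5, f = 0.01544, h_f = 32.4 m ≈ 34.7 m ✓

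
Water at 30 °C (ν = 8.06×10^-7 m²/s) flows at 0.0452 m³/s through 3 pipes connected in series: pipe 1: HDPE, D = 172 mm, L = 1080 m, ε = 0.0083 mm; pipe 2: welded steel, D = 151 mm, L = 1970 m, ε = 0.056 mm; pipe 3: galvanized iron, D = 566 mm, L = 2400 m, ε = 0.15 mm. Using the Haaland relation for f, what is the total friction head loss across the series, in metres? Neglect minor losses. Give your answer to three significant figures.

Pipe 1: V = 1.945 m/s, Re = 4.15×10^5, ε/D = 4.83×10^-5, f = 0.01403, h_1 = f(L/D)V²/2g = 16.99 m
Pipe 2: V = 2.524 m/s, Re = 4.73×10^5, ε/D = 3.71×10^-4, f = 0.01675, h_2 = f(L/D)V²/2g = 70.96 m
Pipe 3: V = 0.1796 m/s, Re = 1.26×10^5, ε/D = 2.65×10^-4, f = 0.01838, h_3 = f(L/D)V²/2g = 0.1282 m
Series → Q common, losses add: H = Σh = 88.08 m

H ≈ 88.1 m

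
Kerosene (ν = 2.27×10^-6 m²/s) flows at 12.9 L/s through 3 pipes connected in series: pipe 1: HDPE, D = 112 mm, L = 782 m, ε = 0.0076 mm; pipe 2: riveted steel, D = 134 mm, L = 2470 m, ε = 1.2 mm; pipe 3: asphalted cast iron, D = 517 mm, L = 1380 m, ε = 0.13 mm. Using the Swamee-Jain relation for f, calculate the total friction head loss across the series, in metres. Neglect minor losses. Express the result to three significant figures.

H ≈ 42.1 m

Pipe 1: V = 1.309 m/s, Re = 6.46×10^4, ε/D = 6.79×10^-5, f = 0.01993, h_1 = f(L/D)V²/2g = 12.16 m
Pipe 2: V = 0.9147 m/s, Re = 5.40×10^4, ε/D = 0.00896, f = 0.03806, h_2 = f(L/D)V²/2g = 29.92 m
Pipe 3: V = 0.06145 m/s, Re = 1.40×10^4, ε/D = 2.51×10^-4, f = 0.02881, h_3 = f(L/D)V²/2g = 0.01480 m
Series → Q common, losses add: H = Σh = 42.10 m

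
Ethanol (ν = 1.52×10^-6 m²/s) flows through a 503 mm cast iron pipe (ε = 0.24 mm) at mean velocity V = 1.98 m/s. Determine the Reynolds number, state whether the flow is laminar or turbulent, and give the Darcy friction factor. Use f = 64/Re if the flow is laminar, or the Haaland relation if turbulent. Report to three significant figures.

Re ≈ 6.55×10^5; turbulent; f ≈ 0.0172

Re = VD/ν = 1.980·0.503/1.52×10^-6 = 6.55×10^5
Re > 4000 → turbulent; ε/D = 4.77×10^-4
Haaland: f = 0.01724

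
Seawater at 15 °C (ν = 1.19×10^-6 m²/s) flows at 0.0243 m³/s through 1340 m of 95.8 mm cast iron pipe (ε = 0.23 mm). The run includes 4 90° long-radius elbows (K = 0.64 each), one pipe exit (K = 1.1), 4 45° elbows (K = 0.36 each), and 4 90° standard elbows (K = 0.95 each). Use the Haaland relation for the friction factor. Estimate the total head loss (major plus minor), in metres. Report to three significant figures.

H_L ≈ 209 m

V = 4Q/(πD²) = 3.371 m/s; V²/2g = 0.5793 m
Re = 2.71×10^5, ε/D = 0.00240 → f = 0.02517 (Haaland)
Major: h_f = f(L/D)·V²/2g = 0.02517·13987·0.5793 = 203.9 m
Minor: ΣK = 8.90; h_m = ΣK·V²/2g = 5.155 m
Total H_L = 203.9 + 5.155 = 209.1 m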